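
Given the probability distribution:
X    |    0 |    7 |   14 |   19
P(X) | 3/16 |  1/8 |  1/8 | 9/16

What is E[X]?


E[X] = Σ x·P(X=x)
= (0)×(3/16) + (7)×(1/8) + (14)×(1/8) + (19)×(9/16)
= 213/16

E[X] = 213/16


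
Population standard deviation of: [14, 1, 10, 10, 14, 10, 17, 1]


Mean = 77/8
  (14-77/8)²=1225/64
  (1-77/8)²=4761/64
  (10-77/8)²=9/64
  (10-77/8)²=9/64
  (14-77/8)²=1225/64
  (10-77/8)²=9/64
  (17-77/8)²=3481/64
  (1-77/8)²=4761/64
Σ(x-μ)² = 1935/8
σ² = (1935/8)/8 = 1935/64

σ = √(1935/64) ≈ 5.4986


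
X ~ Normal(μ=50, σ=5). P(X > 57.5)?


z = (57.5-50)/5 = 1.5
P(X > 57.5) = 1 - P(Z ≤ 1.5) = 1 - 0.9332 = 0.0668

P(X > 57.5) ≈ 0.0668


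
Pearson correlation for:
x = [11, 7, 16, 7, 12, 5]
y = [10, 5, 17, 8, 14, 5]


n=6, Σx=58, Σy=59, Σxy=666, Σx²=644, Σy²=699
r = (6×666 - 58×59)/√((6×644 - 58²)(6×699 - 59²))
= 574/√(500×713) = 574/√356500 ≈ 574/597.0762 ≈ 0.9614

r ≈ 0.9614


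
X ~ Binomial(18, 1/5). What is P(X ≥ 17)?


P(X ≥ 17) = Σ P(X=i) for i=17..18
P(X=17) = 72/3814697265625
P(X=18) = 1/3814697265625
Sum = 73/3814697265625

P(X ≥ 17) = 73/3814697265625 ≈ 0.00%


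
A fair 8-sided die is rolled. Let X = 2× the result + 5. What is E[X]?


E[die] = (1+8)/2 = 9/2
E[X] = 2×9/2 + 5 = 14

E[X] = 14


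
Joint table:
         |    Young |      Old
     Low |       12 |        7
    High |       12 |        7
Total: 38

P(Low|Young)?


P(Low|Young) = 12/(12+12) = 12/24 = 1/2

P = 1/2 ≈ 50.00%


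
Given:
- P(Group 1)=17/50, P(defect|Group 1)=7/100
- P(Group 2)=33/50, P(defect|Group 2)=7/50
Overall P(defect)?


P(B) = Σ P(B|Aᵢ)×P(Aᵢ)
  7/100×17/50 = 119/5000
  7/50×33/50 = 231/2500
Sum = 581/5000

P(defect) = 581/5000 ≈ 11.62%


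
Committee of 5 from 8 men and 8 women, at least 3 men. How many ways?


Count by #men:
  3M,2W: C(8,3)×C(8,2)=1568
  4M,1W: C(8,4)×C(8,1)=560
  5M,0W: C(8,5)×C(8,0)=56
Total = 2184

2184


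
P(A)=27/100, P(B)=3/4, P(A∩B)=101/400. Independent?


P(A)×P(B) = 81/400
P(A∩B) = 101/400
Not equal → NOT independent

No, not independent


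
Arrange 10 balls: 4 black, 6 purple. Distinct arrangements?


10!/(4!×6!) = 210

210


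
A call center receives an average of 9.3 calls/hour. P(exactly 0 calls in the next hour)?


Poisson(λ=9.3): P(X=0) = e^(-λ)×λ^k/k!
= e^(-9.3) × 9.3^0 / 0!
≈ 9.142423148e-05 × 1 / 1 ≈ 0.000091

P(X=0) ≈ 0.000091 ≈ 0.01%


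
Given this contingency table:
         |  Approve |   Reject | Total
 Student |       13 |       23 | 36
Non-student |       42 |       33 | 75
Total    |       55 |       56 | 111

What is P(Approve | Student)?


P(Approve | Student) = 13/(13+23) = 13/36

P(Approve|Student) = 13/36 ≈ 36.11%


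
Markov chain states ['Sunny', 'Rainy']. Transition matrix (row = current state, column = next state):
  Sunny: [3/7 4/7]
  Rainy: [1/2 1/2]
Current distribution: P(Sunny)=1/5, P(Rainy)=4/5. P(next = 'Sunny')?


P(next=Sunny) = Σᵢ P(now=i)×P(i→Sunny)
= 1/5×3/7 + 4/5×1/2
= 3/35 + 2/5 = 17/35

P = 17/35 ≈ 0.4857


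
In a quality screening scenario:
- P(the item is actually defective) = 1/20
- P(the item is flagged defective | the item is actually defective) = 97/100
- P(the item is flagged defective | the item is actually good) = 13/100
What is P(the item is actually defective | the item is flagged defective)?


Using Bayes' theorem:
P(A|B) = P(B|A)·P(A) / P(B)

P(the item is flagged defective) = 97/100 × 1/20 + 13/100 × 19/20
= 97/2000 + 247/2000 = 43/250

P(the item is actually defective|the item is flagged defective) = (97/2000) / (43/250) = 97/344

P(the item is actually defective|the item is flagged defective) = 97/344 ≈ 28.20%


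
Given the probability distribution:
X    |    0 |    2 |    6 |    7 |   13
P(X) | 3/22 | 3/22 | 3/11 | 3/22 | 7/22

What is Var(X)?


E[X] = 7
E[X²] = 779/11
Var(X) = E[X²] - (E[X])² = 779/11 - 49 = 240/11

Var(X) = 240/11 ≈ 21.8182


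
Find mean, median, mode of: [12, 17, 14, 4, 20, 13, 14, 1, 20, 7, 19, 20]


Sorted: [1, 4, 7, 12, 13, 14, 14, 17, 19, 20, 20, 20]
Mean = 161/12
Median = 14
Freq: {12: 1, 17: 1, 14: 2, 4: 1, 20: 3, 13: 1, 1: 1, 7: 1, 19: 1}
Mode: [20]

Mean=161/12, Median=14, Mode=20


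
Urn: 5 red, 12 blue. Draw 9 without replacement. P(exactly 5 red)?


Hypergeometric: C(5,5)×C(12,4)/C(17,9)
= 1×495/24310 = 9/442

P(X=5) = 9/442 ≈ 2.04%


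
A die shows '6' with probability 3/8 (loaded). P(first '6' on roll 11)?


Geometric: P(X=11) = (1-p)^(k-1)×p = (5/8)^10×3/8 = 29296875/8589934592

P(X=11) = 29296875/8589934592 ≈ 0.34%


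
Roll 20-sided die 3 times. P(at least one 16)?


P(no 16)^3 = (19/20)^3 = 6859/8000
P(≥1) = 1 - 6859/8000 = 1141/8000

P = 1141/8000 ≈ 14.26%


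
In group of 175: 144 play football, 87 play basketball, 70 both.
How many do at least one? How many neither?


|A∪B| = 144+87-70 = 161
Neither = 175-161 = 14

At least one: 161; Neither: 14


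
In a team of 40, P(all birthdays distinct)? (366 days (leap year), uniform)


P(all different) = Π(366-i)/366 for i=0..39
= (366/366)×(365/366)×...×(327/366)
= 0.109455

P ≈ 0.1095 ≈ 10.95%


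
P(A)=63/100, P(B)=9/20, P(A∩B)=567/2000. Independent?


P(A)×P(B) = 567/2000
P(A∩B) = 567/2000
Equal ✓ → Independent

Yes, independent


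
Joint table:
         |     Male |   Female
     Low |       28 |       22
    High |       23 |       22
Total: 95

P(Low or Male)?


P(Low∨Male) = P(Low) + P(Male) - P(Low∧Male)
= (50 + 51 - 28)/95 = 73/95

P = 73/95 ≈ 76.84%


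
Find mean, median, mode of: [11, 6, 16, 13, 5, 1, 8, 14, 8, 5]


Sorted: [1, 5, 5, 6, 8, 8, 11, 13, 14, 16]
Mean = 87/10
Median = 8
Freq: {11: 1, 6: 1, 16: 1, 13: 1, 5: 2, 1: 1, 8: 2, 14: 1}
Mode: [5, 8]

Mean=87/10, Median=8, Mode=[5, 8]


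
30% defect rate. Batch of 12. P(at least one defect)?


P(all good) = (7/10)^12 = 13841287201/1000000000000
P(≥1 defect) = 986158712799/1000000000000

P = 986158712799/1000000000000 ≈ 98.62%


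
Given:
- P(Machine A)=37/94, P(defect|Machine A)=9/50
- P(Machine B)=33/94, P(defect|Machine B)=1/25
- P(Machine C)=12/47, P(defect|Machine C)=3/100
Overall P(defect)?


P(B) = Σ P(B|Aᵢ)×P(Aᵢ)
  9/50×37/94 = 333/4700
  1/25×33/94 = 33/2350
  3/100×12/47 = 9/1175
Sum = 87/940

P(defect) = 87/940 ≈ 9.26%


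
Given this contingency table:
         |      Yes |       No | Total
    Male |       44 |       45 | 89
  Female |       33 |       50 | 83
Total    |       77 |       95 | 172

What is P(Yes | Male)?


P(Yes | Male) = 44/(44+45) = 44/89

P(Yes|Male) = 44/89 ≈ 49.44%


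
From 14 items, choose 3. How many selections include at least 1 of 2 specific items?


Complement: C(14,3) - C(12,3) = 364 - 220 = 144

144


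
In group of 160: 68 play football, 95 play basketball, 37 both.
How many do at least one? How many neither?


|A∪B| = 68+95-37 = 126
Neither = 160-126 = 34

At least one: 126; Neither: 34


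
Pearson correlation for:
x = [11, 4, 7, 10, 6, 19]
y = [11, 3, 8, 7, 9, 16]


n=6, Σx=57, Σy=54, Σxy=617, Σx²=683, Σy²=580
r = (6×617 - 57×54)/√((6×683 - 57²)(6×580 - 54²))
= 624/√(849×564) = 624/√478836 ≈ 624/691.9798 ≈ 0.9018

r ≈ 0.9018


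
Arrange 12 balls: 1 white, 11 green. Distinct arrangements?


12!/(1!×11!) = 12

12


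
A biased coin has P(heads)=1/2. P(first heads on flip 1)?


Geometric: P(X=1) = (1-p)^(k-1)×p = (1/2)^0×1/2 = 1/2

P(X=1) = 1/2 ≈ 50.00%


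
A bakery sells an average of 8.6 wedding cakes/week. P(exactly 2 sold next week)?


Poisson(λ=8.6): P(X=2) = e^(-λ)×λ^k/k!
= e^(-8.6) × 8.6^2 / 2!
≈ 0.0001841057937 × 73.96 / 2 ≈ 0.006808

P(X=2) ≈ 0.006808 ≈ 0.68%


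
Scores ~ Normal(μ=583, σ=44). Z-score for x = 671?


z = (x - μ)/σ = (671 - 583)/44 = 2.0

z = 2.0


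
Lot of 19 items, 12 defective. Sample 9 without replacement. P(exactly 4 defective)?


Hypergeometric: C(12,4)×C(7,5)/C(19,9)
= 495×21/92378 = 945/8398

P(X=4) = 945/8398 ≈ 11.25%


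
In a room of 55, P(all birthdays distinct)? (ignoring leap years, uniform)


P(all different) = Π(365-i)/365 for i=0..54
= (365/365)×(364/365)×...×(311/365)
= 0.013738

P ≈ 0.0137 ≈ 1.37%


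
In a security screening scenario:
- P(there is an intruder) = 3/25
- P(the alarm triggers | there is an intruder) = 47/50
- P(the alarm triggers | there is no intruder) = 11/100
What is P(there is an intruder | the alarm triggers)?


Using Bayes' theorem:
P(A|B) = P(B|A)·P(A) / P(B)

P(the alarm triggers) = 47/50 × 3/25 + 11/100 × 22/25
= 141/1250 + 121/1250 = 131/625

P(there is an intruder|the alarm triggers) = (141/1250) / (131/625) = 141/262

P(there is an intruder|the alarm triggers) = 141/262 ≈ 53.82%


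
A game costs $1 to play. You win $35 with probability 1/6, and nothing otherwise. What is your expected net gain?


E[gain] = (35-1)×1/6 + (-1)×5/6
= 17/3 - 5/6 = 29/6

Expected net gain = $29/6 ≈ $4.83


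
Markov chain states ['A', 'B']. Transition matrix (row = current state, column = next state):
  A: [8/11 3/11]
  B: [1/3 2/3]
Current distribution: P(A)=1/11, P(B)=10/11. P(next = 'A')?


P(next=A) = Σᵢ P(now=i)×P(i→A)
= 1/11×8/11 + 10/11×1/3
= 8/121 + 10/33 = 134/363

P = 134/363 ≈ 0.3691


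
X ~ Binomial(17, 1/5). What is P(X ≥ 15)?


P(X ≥ 15) = Σ P(X=i) for i=15..17
P(X=15) = 2176/762939453125
P(X=16) = 68/762939453125
P(X=17) = 1/762939453125
Sum = 449/152587890625

P(X ≥ 15) = 449/152587890625 ≈ 0.00%


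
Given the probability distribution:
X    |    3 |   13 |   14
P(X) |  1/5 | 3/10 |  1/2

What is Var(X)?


E[X] = 23/2
E[X²] = 301/2
Var(X) = E[X²] - (E[X])² = 301/2 - 529/4 = 73/4

Var(X) = 73/4 ≈ 18.2500


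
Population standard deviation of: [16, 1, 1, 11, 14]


Mean = 43/5
  (16-43/5)²=1369/25
  (1-43/5)²=1444/25
  (1-43/5)²=1444/25
  (11-43/5)²=144/25
  (14-43/5)²=729/25
Σ(x-μ)² = 1026/5
σ² = (1026/5)/5 = 1026/25

σ = √(1026/25) ≈ 6.4062


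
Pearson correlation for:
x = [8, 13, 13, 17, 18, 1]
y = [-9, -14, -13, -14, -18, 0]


n=6, Σx=70, Σy=-68, Σxy=-985, Σx²=1016, Σy²=966
r = (6×(-985) - 70×(-68))/√((6×1016 - 70²)(6×966 - (-68)²))
= -1150/√(1196×1172) = -1150/√1401712 ≈ -1150/1183.9392 ≈ -0.9713

r ≈ -0.9713


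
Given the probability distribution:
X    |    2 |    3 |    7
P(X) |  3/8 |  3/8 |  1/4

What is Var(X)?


E[X] = 29/8
E[X²] = 137/8
Var(X) = E[X²] - (E[X])² = 137/8 - 841/64 = 255/64

Var(X) = 255/64 ≈ 3.9844


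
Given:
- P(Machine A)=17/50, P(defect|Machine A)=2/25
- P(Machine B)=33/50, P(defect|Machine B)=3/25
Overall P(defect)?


P(B) = Σ P(B|Aᵢ)×P(Aᵢ)
  2/25×17/50 = 17/625
  3/25×33/50 = 99/1250
Sum = 133/1250

P(defect) = 133/1250 ≈ 10.64%


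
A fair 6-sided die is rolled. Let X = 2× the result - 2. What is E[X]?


E[die] = (1+6)/2 = 7/2
E[X] = 2×7/2 - 2 = 5

E[X] = 5


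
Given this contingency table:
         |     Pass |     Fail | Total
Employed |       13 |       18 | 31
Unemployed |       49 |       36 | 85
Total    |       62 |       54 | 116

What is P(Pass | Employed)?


P(Pass | Employed) = 13/(13+18) = 13/31

P(Pass|Employed) = 13/31 ≈ 41.94%


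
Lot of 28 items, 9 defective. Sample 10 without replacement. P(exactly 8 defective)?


Hypergeometric: C(9,8)×C(19,2)/C(28,10)
= 9×171/13123110 = 27/230230

P(X=8) = 27/230230 ≈ 0.01%


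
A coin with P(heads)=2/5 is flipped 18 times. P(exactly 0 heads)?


Binomial: P(X=0) = C(18,0)×p^0×(1-p)^18
= 1 × 1 × 387420489/3814697265625 = 387420489/3814697265625

P(X=0) = 387420489/3814697265625 ≈ 0.01%


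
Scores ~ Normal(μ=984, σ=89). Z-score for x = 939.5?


z = (x - μ)/σ = (939.5 - 984)/89 = -0.5

z = -0.5


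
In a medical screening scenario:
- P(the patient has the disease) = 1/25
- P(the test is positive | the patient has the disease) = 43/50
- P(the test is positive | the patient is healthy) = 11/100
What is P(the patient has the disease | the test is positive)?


Using Bayes' theorem:
P(A|B) = P(B|A)·P(A) / P(B)

P(the test is positive) = 43/50 × 1/25 + 11/100 × 24/25
= 43/1250 + 66/625 = 7/50

P(the patient has the disease|the test is positive) = (43/1250) / (7/50) = 43/175

P(the patient has the disease|the test is positive) = 43/175 ≈ 24.57%


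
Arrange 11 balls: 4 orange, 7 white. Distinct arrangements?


11!/(4!×7!) = 330

330


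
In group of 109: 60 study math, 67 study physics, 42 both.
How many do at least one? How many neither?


|A∪B| = 60+67-42 = 85
Neither = 109-85 = 24

At least one: 85; Neither: 24


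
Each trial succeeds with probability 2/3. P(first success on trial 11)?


Geometric: P(X=11) = (1-p)^(k-1)×p = (1/3)^10×2/3 = 2/177147

P(X=11) = 2/177147 ≈ 0.00%


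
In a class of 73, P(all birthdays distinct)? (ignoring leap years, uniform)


P(all different) = Π(365-i)/365 for i=0..72
= (365/365)×(364/365)×...×(293/365)
= 0.000439

P ≈ 0.0004 ≈ 0.04%


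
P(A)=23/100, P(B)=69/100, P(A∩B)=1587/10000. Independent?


P(A)×P(B) = 1587/10000
P(A∩B) = 1587/10000
Equal ✓ → Independent

Yes, independent


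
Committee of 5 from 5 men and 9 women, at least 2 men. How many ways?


Count by #men:
  2M,3W: C(5,2)×C(9,3)=840
  3M,2W: C(5,3)×C(9,2)=360
  4M,1W: C(5,4)×C(9,1)=45
  5M,0W: C(5,5)×C(9,0)=1
Total = 1246

1246


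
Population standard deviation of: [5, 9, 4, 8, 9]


Mean = 35/5 = 7
  (5-7)²=4
  (9-7)²=4
  (4-7)²=9
  (8-7)²=1
  (9-7)²=4
Σ(x-μ)² = 22
σ² = 22/5

σ = √(22/5) ≈ 2.0976


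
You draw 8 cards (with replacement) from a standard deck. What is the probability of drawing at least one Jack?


P(not a Jack) = 48/52 = 12/13
P(none in 8 draws) = (12/13)^8 = 429981696/815730721
P(≥1 Jack) = 1 - 429981696/815730721 = 385749025/815730721

P = 385749025/815730721 ≈ 47.29%


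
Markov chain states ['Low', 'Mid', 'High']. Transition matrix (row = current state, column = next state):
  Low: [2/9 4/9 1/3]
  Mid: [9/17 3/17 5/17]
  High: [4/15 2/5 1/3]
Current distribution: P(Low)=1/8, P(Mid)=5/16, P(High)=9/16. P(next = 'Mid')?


P(next=Mid) = Σᵢ P(now=i)×P(i→Mid)
= 1/8×4/9 + 5/16×3/17 + 9/16×2/5
= 1/18 + 15/272 + 9/40 = 4109/12240

P = 4109/12240 ≈ 0.3357


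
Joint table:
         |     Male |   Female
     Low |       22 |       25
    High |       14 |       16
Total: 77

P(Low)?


P(Low) = (22+25)/77 = 47/77

P(Low) = 47/77 ≈ 61.04%


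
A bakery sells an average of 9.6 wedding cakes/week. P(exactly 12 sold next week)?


Poisson(λ=9.6): P(X=12) = e^(-λ)×λ^k/k!
= e^(-9.6) × 9.6^12 / 12!
≈ 6.772873649e-05 × 612709757330 / 479001600 ≈ 0.086634

P(X=12) ≈ 0.086634 ≈ 8.66%


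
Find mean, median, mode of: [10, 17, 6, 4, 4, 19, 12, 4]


Sorted: [4, 4, 4, 6, 10, 12, 17, 19]
Mean = 76/8 = 19/2
Median = 8
Freq: {10: 1, 17: 1, 6: 1, 4: 3, 19: 1, 12: 1}
Mode: [4]

Mean=19/2, Median=8, Mode=4


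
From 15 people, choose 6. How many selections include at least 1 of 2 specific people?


Complement: C(15,6) - C(13,6) = 5005 - 1716 = 3289

3289


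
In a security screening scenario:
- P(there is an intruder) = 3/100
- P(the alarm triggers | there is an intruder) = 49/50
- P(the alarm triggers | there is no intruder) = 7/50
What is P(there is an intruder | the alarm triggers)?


Using Bayes' theorem:
P(A|B) = P(B|A)·P(A) / P(B)

P(the alarm triggers) = 49/50 × 3/100 + 7/50 × 97/100
= 147/5000 + 679/5000 = 413/2500

P(there is an intruder|the alarm triggers) = (147/5000) / (413/2500) = 21/118

P(there is an intruder|the alarm triggers) = 21/118 ≈ 17.80%


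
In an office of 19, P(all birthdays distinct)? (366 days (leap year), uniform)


P(all different) = Π(366-i)/366 for i=0..18
= (366/366)×(365/366)×...×(348/366)
= 0.621705

P ≈ 0.6217 ≈ 62.17%


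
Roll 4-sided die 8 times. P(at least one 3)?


P(no 3)^8 = (3/4)^8 = 6561/65536
P(≥1) = 1 - 6561/65536 = 58975/65536

P = 58975/65536 ≈ 89.99%


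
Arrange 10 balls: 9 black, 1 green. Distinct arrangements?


10!/(9!×1!) = 10

10


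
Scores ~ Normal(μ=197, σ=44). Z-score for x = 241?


z = (x - μ)/σ = (241 - 197)/44 = 1.0

z = 1.0


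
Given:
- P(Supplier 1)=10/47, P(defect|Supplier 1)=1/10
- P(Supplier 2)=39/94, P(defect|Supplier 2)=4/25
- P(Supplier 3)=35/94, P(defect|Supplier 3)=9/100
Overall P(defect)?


P(B) = Σ P(B|Aᵢ)×P(Aᵢ)
  1/10×10/47 = 1/47
  4/25×39/94 = 78/1175
  9/100×35/94 = 63/1880
Sum = 1139/9400

P(defect) = 1139/9400 ≈ 12.12%


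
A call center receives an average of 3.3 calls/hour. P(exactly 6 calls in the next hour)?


Poisson(λ=3.3): P(X=6) = e^(-λ)×λ^k/k!
= e^(-3.3) × 3.3^6 / 6!
≈ 0.0368831674 × 1291.467969 / 720 ≈ 0.066158

P(X=6) ≈ 0.066158 ≈ 6.62%


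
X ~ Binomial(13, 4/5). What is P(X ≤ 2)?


P(X ≤ 2) = Σ P(X=i) for i=0..2
P(X=0) = 1/1220703125
P(X=1) = 52/1220703125
P(X=2) = 1248/1220703125
Sum = 1301/1220703125

P(X ≤ 2) = 1301/1220703125 ≈ 0.00%


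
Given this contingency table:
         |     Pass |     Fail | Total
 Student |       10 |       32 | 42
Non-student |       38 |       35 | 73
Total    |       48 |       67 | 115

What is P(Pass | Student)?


P(Pass | Student) = 10/(10+32) = 10/42 = 5/21

P(Pass|Student) = 5/21 ≈ 23.81%


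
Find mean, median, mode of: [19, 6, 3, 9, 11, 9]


Sorted: [3, 6, 9, 9, 11, 19]
Mean = 57/6 = 19/2
Median = 9
Freq: {19: 1, 6: 1, 3: 1, 9: 2, 11: 1}
Mode: [9]

Mean=19/2, Median=9, Mode=9


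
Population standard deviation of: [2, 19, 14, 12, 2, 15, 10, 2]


Mean = 76/8 = 19/2
  (2-19/2)²=225/4
  (19-19/2)²=361/4
  (14-19/2)²=81/4
  (12-19/2)²=25/4
  (2-19/2)²=225/4
  (15-19/2)²=121/4
  (10-19/2)²=1/4
  (2-19/2)²=225/4
Σ(x-μ)² = 316
σ² = 316/8 = 79/2

σ = √(79/2) ≈ 6.2849


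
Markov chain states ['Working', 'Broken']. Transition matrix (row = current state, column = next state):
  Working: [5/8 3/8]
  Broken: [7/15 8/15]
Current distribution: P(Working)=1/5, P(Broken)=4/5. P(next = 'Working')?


P(next=Working) = Σᵢ P(now=i)×P(i→Working)
= 1/5×5/8 + 4/5×7/15
= 1/8 + 28/75 = 299/600

P = 299/600 ≈ 0.4983


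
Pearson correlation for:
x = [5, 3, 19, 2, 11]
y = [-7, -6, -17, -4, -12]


n=5, Σx=40, Σy=-46, Σxy=-516, Σx²=520, Σy²=534
r = (5×(-516) - 40×(-46))/√((5×520 - 40²)(5×534 - (-46)²))
= -740/√(1000×554) = -740/√554000 ≈ -740/744.3118 ≈ -0.9942

r ≈ -0.9942


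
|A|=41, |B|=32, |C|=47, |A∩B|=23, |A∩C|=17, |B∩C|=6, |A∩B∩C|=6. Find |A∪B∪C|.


|A∪B∪C| = 41+32+47-23-17-6+6 = 80

|A∪B∪C| = 80


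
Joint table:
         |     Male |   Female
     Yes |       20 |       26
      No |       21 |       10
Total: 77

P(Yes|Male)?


P(Yes|Male) = 20/(20+21) = 20/41

P = 20/41 ≈ 48.78%


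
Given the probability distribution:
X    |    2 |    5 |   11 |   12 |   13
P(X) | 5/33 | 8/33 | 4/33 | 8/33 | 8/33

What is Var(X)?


E[X] = 98/11
E[X²] = 3208/33
Var(X) = E[X²] - (E[X])² = 3208/33 - 9604/121 = 6476/363

Var(X) = 6476/363 ≈ 17.8402


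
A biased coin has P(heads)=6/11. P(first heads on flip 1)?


Geometric: P(X=1) = (1-p)^(k-1)×p = (5/11)^0×6/11 = 6/11

P(X=1) = 6/11 ≈ 54.55%


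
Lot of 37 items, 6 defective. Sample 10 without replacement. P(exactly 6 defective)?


Hypergeometric: C(6,6)×C(31,4)/C(37,10)
= 1×31465/348330136 = 5/55352

P(X=6) = 5/55352 ≈ 0.01%


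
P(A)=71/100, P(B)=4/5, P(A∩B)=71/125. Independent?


P(A)×P(B) = 71/125
P(A∩B) = 71/125
Equal ✓ → Independent

Yes, independent


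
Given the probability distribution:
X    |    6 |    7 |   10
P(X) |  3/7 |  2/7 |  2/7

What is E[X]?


E[X] = Σ x·P(X=x)
= (6)×(3/7) + (7)×(2/7) + (10)×(2/7)
= 52/7

E[X] = 52/7


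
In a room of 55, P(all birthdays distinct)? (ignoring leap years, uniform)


P(all different) = Π(365-i)/365 for i=0..54
= (365/365)×(364/365)×...×(311/365)
= 0.013738

P ≈ 0.0137 ≈ 1.37%


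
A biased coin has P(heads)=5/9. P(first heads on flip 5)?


Geometric: P(X=5) = (1-p)^(k-1)×p = (4/9)^4×5/9 = 1280/59049

P(X=5) = 1280/59049 ≈ 2.17%


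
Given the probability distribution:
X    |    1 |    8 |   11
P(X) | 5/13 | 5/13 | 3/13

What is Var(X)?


E[X] = 6
E[X²] = 688/13
Var(X) = E[X²] - (E[X])² = 688/13 - 36 = 220/13

Var(X) = 220/13 ≈ 16.9231


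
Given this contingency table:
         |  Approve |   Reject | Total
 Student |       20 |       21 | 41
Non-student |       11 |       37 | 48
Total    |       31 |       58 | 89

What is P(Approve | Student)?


P(Approve | Student) = 20/(20+21) = 20/41

P(Approve|Student) = 20/41 ≈ 48.78%


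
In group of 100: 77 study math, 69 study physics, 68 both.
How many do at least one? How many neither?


|A∪B| = 77+69-68 = 78
Neither = 100-78 = 22

At least one: 78; Neither: 22


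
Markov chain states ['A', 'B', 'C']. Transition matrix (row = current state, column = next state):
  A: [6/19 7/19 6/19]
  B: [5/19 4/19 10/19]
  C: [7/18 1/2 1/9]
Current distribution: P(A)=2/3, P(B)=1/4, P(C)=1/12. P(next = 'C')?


P(next=C) = Σᵢ P(now=i)×P(i→C)
= 2/3×6/19 + 1/4×10/19 + 1/12×1/9
= 4/19 + 5/38 + 1/108 = 721/2052

P = 721/2052 ≈ 0.3514


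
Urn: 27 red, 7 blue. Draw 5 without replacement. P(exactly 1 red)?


Hypergeometric: C(27,1)×C(7,4)/C(34,5)
= 27×35/278256 = 315/92752

P(X=1) = 315/92752 ≈ 0.34%


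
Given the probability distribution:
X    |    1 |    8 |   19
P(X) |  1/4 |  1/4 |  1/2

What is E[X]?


E[X] = Σ x·P(X=x)
= (1)×(1/4) + (8)×(1/4) + (19)×(1/2)
= 47/4

E[X] = 47/4


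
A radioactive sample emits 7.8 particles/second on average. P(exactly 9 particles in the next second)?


Poisson(λ=7.8): P(X=9) = e^(-λ)×λ^k/k!
= e^(-7.8) × 7.8^9 / 9!
≈ 0.000409734979 × 106868920.913 / 362880 ≈ 0.120668

P(X=9) ≈ 0.120668 ≈ 12.07%


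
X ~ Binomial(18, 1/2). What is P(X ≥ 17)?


P(X ≥ 17) = Σ P(X=i) for i=17..18
P(X=17) = 9/131072
P(X=18) = 1/262144
Sum = 19/262144

P(X ≥ 17) = 19/262144 ≈ 0.01%


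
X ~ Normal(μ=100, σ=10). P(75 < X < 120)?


z₁=(75-100)/10=-2.5, z₂=(120-100)/10=2.0
P = Φ(2.0) - Φ(-2.5) = 0.977250 - 0.006210 = 0.971040 ≈ 0.9710

P(75 < X < 120) ≈ 0.9710


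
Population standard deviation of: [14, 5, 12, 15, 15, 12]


Mean = 73/6
  (14-73/6)²=121/36
  (5-73/6)²=1849/36
  (12-73/6)²=1/36
  (15-73/6)²=289/36
  (15-73/6)²=289/36
  (12-73/6)²=1/36
Σ(x-μ)² = 425/6
σ² = (425/6)/6 = 425/36

σ = √(425/36) ≈ 3.4359


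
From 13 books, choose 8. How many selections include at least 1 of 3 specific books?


Complement: C(13,8) - C(10,8) = 1287 - 45 = 1242

1242


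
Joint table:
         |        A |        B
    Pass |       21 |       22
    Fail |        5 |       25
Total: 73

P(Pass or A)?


P(Pass∨A) = P(Pass) + P(A) - P(Pass∧A)
= (43 + 26 - 21)/73 = 48/73

P = 48/73 ≈ 65.75%


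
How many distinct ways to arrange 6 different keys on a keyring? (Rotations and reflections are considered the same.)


Free circular arrangements: rotations and reflections both identified.
(n-1)!/2 = 5!/2 = 120/2 = 60

60


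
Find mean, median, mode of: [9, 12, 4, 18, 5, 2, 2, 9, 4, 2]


Sorted: [2, 2, 2, 4, 4, 5, 9, 9, 12, 18]
Mean = 67/10
Median = 9/2
Freq: {9: 2, 12: 1, 4: 2, 18: 1, 5: 1, 2: 3}
Mode: [2]

Mean=67/10, Median=9/2, Mode=2


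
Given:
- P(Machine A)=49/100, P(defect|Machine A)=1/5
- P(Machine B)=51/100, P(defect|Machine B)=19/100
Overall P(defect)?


P(B) = Σ P(B|Aᵢ)×P(Aᵢ)
  1/5×49/100 = 49/500
  19/100×51/100 = 969/10000
Sum = 1949/10000

P(defect) = 1949/10000 ≈ 19.49%


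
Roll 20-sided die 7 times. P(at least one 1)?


P(no 1)^7 = (19/20)^7 = 893871739/1280000000
P(≥1) = 1 - 893871739/1280000000 = 386128261/1280000000

P = 386128261/1280000000 ≈ 30.17%


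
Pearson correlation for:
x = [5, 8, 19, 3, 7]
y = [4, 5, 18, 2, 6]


n=5, Σx=42, Σy=35, Σxy=450, Σx²=508, Σy²=405
r = (5×450 - 42×35)/√((5×508 - 42²)(5×405 - 35²))
= 780/√(776×800) = 780/√620800 ≈ 780/787.9086 ≈ 0.9900

r ≈ 0.9900


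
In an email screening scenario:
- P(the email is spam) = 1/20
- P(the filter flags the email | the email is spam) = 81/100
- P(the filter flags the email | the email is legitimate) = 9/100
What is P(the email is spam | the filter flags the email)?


Using Bayes' theorem:
P(A|B) = P(B|A)·P(A) / P(B)

P(the filter flags the email) = 81/100 × 1/20 + 9/100 × 19/20
= 81/2000 + 171/2000 = 63/500

P(the email is spam|the filter flags the email) = (81/2000) / (63/500) = 9/28

P(the email is spam|the filter flags the email) = 9/28 ≈ 32.14%


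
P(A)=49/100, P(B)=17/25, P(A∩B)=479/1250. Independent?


P(A)×P(B) = 833/2500
P(A∩B) = 479/1250
Not equal → NOT independent

No, not independent


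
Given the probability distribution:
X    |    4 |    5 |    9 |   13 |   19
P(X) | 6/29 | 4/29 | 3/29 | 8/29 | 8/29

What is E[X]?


E[X] = Σ x·P(X=x)
= (4)×(6/29) + (5)×(4/29) + (9)×(3/29) + (13)×(8/29) + (19)×(8/29)
= 327/29

E[X] = 327/29


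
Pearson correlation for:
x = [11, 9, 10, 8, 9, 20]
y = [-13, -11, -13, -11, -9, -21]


n=6, Σx=67, Σy=-78, Σxy=-961, Σx²=847, Σy²=1102
r = (6×(-961) - 67×(-78))/√((6×847 - 67²)(6×1102 - (-78)²))
= -540/√(593×528) = -540/√313104 ≈ -540/559.5570 ≈ -0.9650

r ≈ -0.9650


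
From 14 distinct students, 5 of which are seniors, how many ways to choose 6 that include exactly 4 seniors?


Choose 4 of the 5 seniors and 2 of the other 9 students:
C(5,4)×C(9,2) = 5×36 = 180

180


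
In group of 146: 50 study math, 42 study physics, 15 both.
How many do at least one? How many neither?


|A∪B| = 50+42-15 = 77
Neither = 146-77 = 69

At least one: 77; Neither: 69


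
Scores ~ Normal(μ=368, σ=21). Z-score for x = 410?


z = (x - μ)/σ = (410 - 368)/21 = 2.0

z = 2.0


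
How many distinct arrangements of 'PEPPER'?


Letters: 6, freq: {'P': 3, 'E': 2, 'R': 1}
6!/(3!×2!×1!) = 720/12 = 60

60


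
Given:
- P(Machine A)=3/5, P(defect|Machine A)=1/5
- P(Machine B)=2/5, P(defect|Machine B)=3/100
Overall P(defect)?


P(B) = Σ P(B|Aᵢ)×P(Aᵢ)
  1/5×3/5 = 3/25
  3/100×2/5 = 3/250
Sum = 33/250

P(defect) = 33/250 ≈ 13.20%


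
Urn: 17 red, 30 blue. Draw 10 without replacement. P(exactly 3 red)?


Hypergeometric: C(17,3)×C(30,7)/C(47,10)
= 680×2035800/5178066751 = 106488000/398312827

P(X=3) = 106488000/398312827 ≈ 26.73%


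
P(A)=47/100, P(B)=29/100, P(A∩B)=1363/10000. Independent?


P(A)×P(B) = 1363/10000
P(A∩B) = 1363/10000
Equal ✓ → Independent

Yes, independent


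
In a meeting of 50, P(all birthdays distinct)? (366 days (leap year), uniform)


P(all different) = Π(366-i)/366 for i=0..49
= (366/366)×(365/366)×...×(317/366)
= 0.029927

P ≈ 0.0299 ≈ 2.99%


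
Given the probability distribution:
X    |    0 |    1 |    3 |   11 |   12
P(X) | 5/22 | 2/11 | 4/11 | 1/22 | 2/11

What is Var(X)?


E[X] = 87/22
E[X²] = 773/22
Var(X) = E[X²] - (E[X])² = 773/22 - 7569/484 = 9437/484

Var(X) = 9437/484 ≈ 19.4979


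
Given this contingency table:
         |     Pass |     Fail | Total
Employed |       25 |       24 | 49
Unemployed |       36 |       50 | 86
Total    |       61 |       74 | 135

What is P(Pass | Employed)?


P(Pass | Employed) = 25/(25+24) = 25/49

P(Pass|Employed) = 25/49 ≈ 51.02%


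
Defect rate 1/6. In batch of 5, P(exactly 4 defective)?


Binomial: P(X=4) = C(5,4)×p^4×(1-p)^1
= 5 × 1/1296 × 5/6 = 25/7776

P(X=4) = 25/7776 ≈ 0.32%


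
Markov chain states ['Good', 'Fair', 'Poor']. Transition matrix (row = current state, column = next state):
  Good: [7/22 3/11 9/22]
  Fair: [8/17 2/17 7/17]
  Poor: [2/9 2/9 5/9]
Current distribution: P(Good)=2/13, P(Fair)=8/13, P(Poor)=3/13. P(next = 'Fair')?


P(next=Fair) = Σᵢ P(now=i)×P(i→Fair)
= 2/13×3/11 + 8/13×2/17 + 3/13×2/9
= 6/143 + 16/221 + 2/39 = 1208/7293

P = 1208/7293 ≈ 0.1656


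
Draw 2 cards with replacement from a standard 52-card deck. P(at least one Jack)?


P(not a Jack) = 48/52 = 12/13
P(none in 2 draws) = (12/13)^2 = 144/169
P(≥1 Jack) = 1 - 144/169 = 25/169

P = 25/169 ≈ 14.79%


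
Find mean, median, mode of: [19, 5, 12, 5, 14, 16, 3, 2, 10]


Sorted: [2, 3, 5, 5, 10, 12, 14, 16, 19]
Mean = 86/9
Median = 10
Freq: {19: 1, 5: 2, 12: 1, 14: 1, 16: 1, 3: 1, 2: 1, 10: 1}
Mode: [5]

Mean=86/9, Median=10, Mode=5


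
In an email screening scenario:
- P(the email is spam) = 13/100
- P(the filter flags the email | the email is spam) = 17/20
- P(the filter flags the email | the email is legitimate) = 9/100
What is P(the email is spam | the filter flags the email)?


Using Bayes' theorem:
P(A|B) = P(B|A)·P(A) / P(B)

P(the filter flags the email) = 17/20 × 13/100 + 9/100 × 87/100
= 221/2000 + 783/10000 = 118/625

P(the email is spam|the filter flags the email) = (221/2000) / (118/625) = 1105/1888

P(the email is spam|the filter flags the email) = 1105/1888 ≈ 58.53%


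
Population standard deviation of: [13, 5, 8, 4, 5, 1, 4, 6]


Mean = 46/8 = 23/4
  (13-23/4)²=841/16
  (5-23/4)²=9/16
  (8-23/4)²=81/16
  (4-23/4)²=49/16
  (5-23/4)²=9/16
  (1-23/4)²=361/16
  (4-23/4)²=49/16
  (6-23/4)²=1/16
Σ(x-μ)² = 175/2
σ² = (175/2)/8 = 175/16

σ = √(175/16) ≈ 3.3072


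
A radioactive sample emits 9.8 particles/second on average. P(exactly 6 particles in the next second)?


Poisson(λ=9.8): P(X=6) = e^(-λ)×λ^k/k!
= e^(-9.8) × 9.8^6 / 6!
≈ 5.545159943e-05 × 885842.380864 / 720 ≈ 0.068224

P(X=6) ≈ 0.068224 ≈ 6.82%


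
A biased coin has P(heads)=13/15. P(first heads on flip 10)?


Geometric: P(X=10) = (1-p)^(k-1)×p = (2/15)^9×13/15 = 6656/576650390625

P(X=10) = 6656/576650390625 ≈ 0.00%


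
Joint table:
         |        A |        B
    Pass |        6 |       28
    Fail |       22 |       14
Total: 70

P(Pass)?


P(Pass) = (6+28)/70 = 34/70 = 17/35

P(Pass) = 17/35 ≈ 48.57%


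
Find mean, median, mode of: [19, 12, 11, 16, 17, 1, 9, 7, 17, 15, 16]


Sorted: [1, 7, 9, 11, 12, 15, 16, 16, 17, 17, 19]
Mean = 140/11
Median = 15
Freq: {19: 1, 12: 1, 11: 1, 16: 2, 17: 2, 1: 1, 9: 1, 7: 1, 15: 1}
Mode: [16, 17]

Mean=140/11, Median=15, Mode=[16, 17]


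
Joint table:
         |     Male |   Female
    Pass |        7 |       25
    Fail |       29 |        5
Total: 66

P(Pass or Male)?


P(Pass∨Male) = P(Pass) + P(Male) - P(Pass∧Male)
= (32 + 36 - 7)/66 = 61/66

P = 61/66 ≈ 92.42%


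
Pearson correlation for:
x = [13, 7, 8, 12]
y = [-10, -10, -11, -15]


n=4, Σx=40, Σy=-46, Σxy=-468, Σx²=426, Σy²=546
r = (4×(-468) - 40×(-46))/√((4×426 - 40²)(4×546 - (-46)²))
= -32/√(104×68) = -32/√7072 ≈ -32/84.0952 ≈ -0.3805

r ≈ -0.3805


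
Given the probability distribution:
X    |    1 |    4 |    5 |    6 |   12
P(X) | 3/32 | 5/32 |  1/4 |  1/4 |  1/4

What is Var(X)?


E[X] = 207/32
E[X²] = 1723/32
Var(X) = E[X²] - (E[X])² = 1723/32 - 42849/1024 = 12287/1024

Var(X) = 12287/1024 ≈ 11.9990


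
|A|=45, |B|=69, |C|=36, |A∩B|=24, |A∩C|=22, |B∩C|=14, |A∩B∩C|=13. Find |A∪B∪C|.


|A∪B∪C| = 45+69+36-24-22-14+13 = 103

|A∪B∪C| = 103


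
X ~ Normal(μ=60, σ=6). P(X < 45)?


z = (45-60)/6 = -2.5
P(Z < -2.5) = 0.0062

P(X < 45) ≈ 0.0062


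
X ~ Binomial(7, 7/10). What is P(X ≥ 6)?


P(X ≥ 6) = Σ P(X=i) for i=6..7
P(X=6) = 2470629/10000000
P(X=7) = 823543/10000000
Sum = 823543/2500000

P(X ≥ 6) = 823543/2500000 ≈ 32.94%


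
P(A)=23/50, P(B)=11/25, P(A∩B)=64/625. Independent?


P(A)×P(B) = 253/1250
P(A∩B) = 64/625
Not equal → NOT independent

No, not independent


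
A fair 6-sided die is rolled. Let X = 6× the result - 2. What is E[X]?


E[die] = (1+6)/2 = 7/2
E[X] = 6×7/2 - 2 = 19

E[X] = 19


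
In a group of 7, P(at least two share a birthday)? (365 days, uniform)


P(all different) = Π(365-i)/365 for i=0..6
= 0.943764
P(match) = 1 - 0.943764 = 0.056236

P ≈ 0.0562 ≈ 5.62%


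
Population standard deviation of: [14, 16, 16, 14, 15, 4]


Mean = 79/6
  (14-79/6)²=25/36
  (16-79/6)²=289/36
  (16-79/6)²=289/36
  (14-79/6)²=25/36
  (15-79/6)²=121/36
  (4-79/6)²=3025/36
Σ(x-μ)² = 629/6
σ² = (629/6)/6 = 629/36

σ = √(629/36) ≈ 4.1800


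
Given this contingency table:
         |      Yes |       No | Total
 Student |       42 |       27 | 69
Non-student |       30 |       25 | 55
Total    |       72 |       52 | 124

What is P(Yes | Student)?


P(Yes | Student) = 42/(42+27) = 42/69 = 14/23

P(Yes|Student) = 14/23 ≈ 60.87%


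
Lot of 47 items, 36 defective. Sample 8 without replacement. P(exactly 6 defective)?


Hypergeometric: C(36,6)×C(11,2)/C(47,8)
= 1947792×55/314457495 = 649264/1905803

P(X=6) = 649264/1905803 ≈ 34.07%


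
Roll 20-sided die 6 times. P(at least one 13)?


P(no 13)^6 = (19/20)^6 = 47045881/64000000
P(≥1) = 1 - 47045881/64000000 = 16954119/64000000

P = 16954119/64000000 ≈ 26.49%


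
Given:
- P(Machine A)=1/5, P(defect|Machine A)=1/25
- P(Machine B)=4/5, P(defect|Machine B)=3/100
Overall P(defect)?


P(B) = Σ P(B|Aᵢ)×P(Aᵢ)
  1/25×1/5 = 1/125
  3/100×4/5 = 3/125
Sum = 4/125

P(defect) = 4/125 ≈ 3.20%


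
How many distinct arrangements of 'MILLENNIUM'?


Letters: 10, freq: {'M': 2, 'I': 2, 'L': 2, 'E': 1, 'N': 2, 'U': 1}
10!/(2!×2!×2!×1!×2!×1!) = 3628800/16 = 226800

226800


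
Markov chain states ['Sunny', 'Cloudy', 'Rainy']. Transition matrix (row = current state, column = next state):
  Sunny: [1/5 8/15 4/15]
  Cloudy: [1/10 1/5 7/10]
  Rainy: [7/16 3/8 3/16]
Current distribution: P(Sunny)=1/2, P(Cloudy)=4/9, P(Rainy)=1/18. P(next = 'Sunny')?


P(next=Sunny) = Σᵢ P(now=i)×P(i→Sunny)
= 1/2×1/5 + 4/9×1/10 + 1/18×7/16
= 1/10 + 2/45 + 7/288 = 27/160

P = 27/160 ≈ 0.1688


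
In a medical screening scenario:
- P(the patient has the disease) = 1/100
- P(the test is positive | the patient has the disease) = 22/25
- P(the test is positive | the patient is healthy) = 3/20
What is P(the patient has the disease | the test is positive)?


Using Bayes' theorem:
P(A|B) = P(B|A)·P(A) / P(B)

P(the test is positive) = 22/25 × 1/100 + 3/20 × 99/100
= 11/1250 + 297/2000 = 1573/10000

P(the patient has the disease|the test is positive) = (11/1250) / (1573/10000) = 8/143

P(the patient has the disease|the test is positive) = 8/143 ≈ 5.59%


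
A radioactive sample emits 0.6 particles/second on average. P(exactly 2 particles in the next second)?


Poisson(λ=0.6): P(X=2) = e^(-λ)×λ^k/k!
= e^(-0.6) × 0.6^2 / 2!
≈ 0.5488116361 × 0.36 / 2 ≈ 0.098786

P(X=2) ≈ 0.098786 ≈ 9.88%


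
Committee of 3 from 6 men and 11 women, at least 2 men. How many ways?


Count by #men:
  2M,1W: C(6,2)×C(11,1)=165
  3M,0W: C(6,3)×C(11,0)=20
Total = 185

185


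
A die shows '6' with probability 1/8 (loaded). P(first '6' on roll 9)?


Geometric: P(X=9) = (1-p)^(k-1)×p = (7/8)^8×1/8 = 5764801/134217728

P(X=9) = 5764801/134217728 ≈ 4.30%


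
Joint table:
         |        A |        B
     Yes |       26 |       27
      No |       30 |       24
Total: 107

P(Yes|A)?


P(Yes|A) = 26/(26+30) = 26/56 = 13/28

P = 13/28 ≈ 46.43%


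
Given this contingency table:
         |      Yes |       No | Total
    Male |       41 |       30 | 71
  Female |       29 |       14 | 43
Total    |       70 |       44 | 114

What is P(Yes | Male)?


P(Yes | Male) = 41/(41+30) = 41/71

P(Yes|Male) = 41/71 ≈ 57.75%


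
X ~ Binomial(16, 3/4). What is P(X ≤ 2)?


P(X ≤ 2) = Σ P(X=i) for i=0..2
P(X=0) = 1/4294967296
P(X=1) = 3/268435456
P(X=2) = 135/536870912
Sum = 1129/4294967296

P(X ≤ 2) = 1129/4294967296 ≈ 0.00%


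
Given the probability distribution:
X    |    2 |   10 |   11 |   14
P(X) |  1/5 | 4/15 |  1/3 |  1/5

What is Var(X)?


E[X] = 143/15
E[X²] = 107
Var(X) = E[X²] - (E[X])² = 107 - 20449/225 = 3626/225

Var(X) = 3626/225 ≈ 16.1156


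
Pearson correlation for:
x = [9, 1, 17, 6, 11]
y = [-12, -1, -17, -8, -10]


n=5, Σx=44, Σy=-48, Σxy=-556, Σx²=528, Σy²=598
r = (5×(-556) - 44×(-48))/√((5×528 - 44²)(5×598 - (-48)²))
= -668/√(704×686) = -668/√482944 ≈ -668/694.9417 ≈ -0.9612

r ≈ -0.9612


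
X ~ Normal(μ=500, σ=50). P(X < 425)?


z = (425-500)/50 = -1.5
P(Z < -1.5) = 0.0668

P(X < 425) ≈ 0.0668


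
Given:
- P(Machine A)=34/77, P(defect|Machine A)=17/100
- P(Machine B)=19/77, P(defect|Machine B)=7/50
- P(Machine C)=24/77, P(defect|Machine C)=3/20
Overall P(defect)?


P(B) = Σ P(B|Aᵢ)×P(Aᵢ)
  17/100×34/77 = 289/3850
  7/50×19/77 = 19/550
  3/20×24/77 = 18/385
Sum = 43/275

P(defect) = 43/275 ≈ 15.64%


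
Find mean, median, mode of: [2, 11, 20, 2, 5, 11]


Sorted: [2, 2, 5, 11, 11, 20]
Mean = 51/6 = 17/2
Median = 8
Freq: {2: 2, 11: 2, 20: 1, 5: 1}
Mode: [2, 11]

Mean=17/2, Median=8, Mode=[2, 11]


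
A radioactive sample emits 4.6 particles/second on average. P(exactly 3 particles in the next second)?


Poisson(λ=4.6): P(X=3) = e^(-λ)×λ^k/k!
= e^(-4.6) × 4.6^3 / 3!
≈ 0.01005183574 × 97.336 / 6 ≈ 0.163068

P(X=3) ≈ 0.163068 ≈ 16.31%


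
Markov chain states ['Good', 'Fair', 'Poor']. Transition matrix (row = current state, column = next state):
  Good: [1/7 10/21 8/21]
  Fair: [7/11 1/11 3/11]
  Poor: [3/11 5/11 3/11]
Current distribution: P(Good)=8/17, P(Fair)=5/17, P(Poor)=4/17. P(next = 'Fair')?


P(next=Fair) = Σᵢ P(now=i)×P(i→Fair)
= 8/17×10/21 + 5/17×1/11 + 4/17×5/11
= 80/357 + 5/187 + 20/187 = 1405/3927

P = 1405/3927 ≈ 0.3578


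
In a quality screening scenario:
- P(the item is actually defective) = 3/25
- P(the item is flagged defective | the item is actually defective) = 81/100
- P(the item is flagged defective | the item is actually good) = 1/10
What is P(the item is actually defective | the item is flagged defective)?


Using Bayes' theorem:
P(A|B) = P(B|A)·P(A) / P(B)

P(the item is flagged defective) = 81/100 × 3/25 + 1/10 × 22/25
= 243/2500 + 11/125 = 463/2500

P(the item is actually defective|the item is flagged defective) = (243/2500) / (463/2500) = 243/463

P(the item is actually defective|the item is flagged defective) = 243/463 ≈ 52.48%


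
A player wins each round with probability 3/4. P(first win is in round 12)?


Geometric: P(X=12) = (1-p)^(k-1)×p = (1/4)^11×3/4 = 3/16777216

P(X=12) = 3/16777216 ≈ 0.00%


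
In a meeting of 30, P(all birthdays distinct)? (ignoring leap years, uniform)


P(all different) = Π(365-i)/365 for i=0..29
= (365/365)×(364/365)×...×(336/365)
= 0.293684

P ≈ 0.2937 ≈ 29.37%


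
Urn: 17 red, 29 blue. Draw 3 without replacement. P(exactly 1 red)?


Hypergeometric: C(17,1)×C(29,2)/C(46,3)
= 17×406/15180 = 3451/7590

P(X=1) = 3451/7590 ≈ 45.47%


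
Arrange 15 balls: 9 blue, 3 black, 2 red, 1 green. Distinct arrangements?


15!/(9!×3!×2!×1!) = 300300

300300


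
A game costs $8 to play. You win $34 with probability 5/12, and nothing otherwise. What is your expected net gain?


E[gain] = (34-8)×5/12 + (-8)×7/12
= 65/6 - 14/3 = 37/6

Expected net gain = $37/6 ≈ $6.17


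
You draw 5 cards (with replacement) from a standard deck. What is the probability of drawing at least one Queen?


P(not a Queen) = 48/52 = 12/13
P(none in 5 draws) = (12/13)^5 = 248832/371293
P(≥1 Queen) = 1 - 248832/371293 = 122461/371293

P = 122461/371293 ≈ 32.98%


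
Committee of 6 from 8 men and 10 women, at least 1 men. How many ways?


Count by #men:
  1M,5W: C(8,1)×C(10,5)=2016
  2M,4W: C(8,2)×C(10,4)=5880
  3M,3W: C(8,3)×C(10,3)=6720
  4M,2W: C(8,4)×C(10,2)=3150
  5M,1W: C(8,5)×C(10,1)=560
  6M,0W: C(8,6)×C(10,0)=28
Total = 18354

18354
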